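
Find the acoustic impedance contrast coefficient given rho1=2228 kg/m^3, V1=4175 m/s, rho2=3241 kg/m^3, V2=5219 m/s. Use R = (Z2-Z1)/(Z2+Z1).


Z1 = 2228 * 4175 = 9301900
Z2 = 3241 * 5219 = 16914779
R = (16914779 - 9301900) / (16914779 + 9301900) = 7612879 / 26216679 = 0.2904

0.2904


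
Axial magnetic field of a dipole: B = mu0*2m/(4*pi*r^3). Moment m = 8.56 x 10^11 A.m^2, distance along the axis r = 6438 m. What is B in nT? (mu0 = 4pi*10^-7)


m = 8.56 x 10^11 = 856000000000 A.m^2
2m = 1712000000000 A.m^2
r^3 = 6438^3 = 266841219672
B = (4pi*10^-7) * 1712000000000 / (4*pi * 266841219672) * 1e9
= 2151362.649178 / 3353225661585.98 * 1e9
= 641.58 nT

641.58


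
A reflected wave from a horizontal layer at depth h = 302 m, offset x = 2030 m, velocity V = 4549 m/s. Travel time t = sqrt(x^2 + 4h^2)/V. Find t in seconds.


x^2 + 4h^2 = 2030^2 + 4*302^2 = 4120900 + 364816 = 4485716
sqrt(4485716) = 2117.9509
t = 2117.9509 / 4549 = 0.4656 s

0.4656


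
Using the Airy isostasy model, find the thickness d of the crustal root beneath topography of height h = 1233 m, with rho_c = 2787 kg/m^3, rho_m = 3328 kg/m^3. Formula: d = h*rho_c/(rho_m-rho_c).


rho_m - rho_c = 3328 - 2787 = 541
d = 1233 * 2787 / 541
= 3436371 / 541
= 6351.89 m

6351.89


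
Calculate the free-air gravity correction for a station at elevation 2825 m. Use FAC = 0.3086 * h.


FAC = 0.3086 * h
= 0.3086 * 2825
= 871.795 mGal

871.795


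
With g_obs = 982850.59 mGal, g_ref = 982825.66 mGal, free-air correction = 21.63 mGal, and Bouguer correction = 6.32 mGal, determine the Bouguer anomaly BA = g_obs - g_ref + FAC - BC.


BA = g_obs - g_ref + FAC - BC
= 982850.59 - 982825.66 + 21.63 - 6.32
= 40.24 mGal

40.24


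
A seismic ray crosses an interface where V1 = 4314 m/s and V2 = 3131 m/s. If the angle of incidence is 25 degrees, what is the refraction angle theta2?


sin(theta1) = sin(25 deg) = 0.422618
sin(theta2) = V2/V1 * sin(theta1) = 3131/4314 * 0.422618 = 0.306726
theta2 = arcsin(0.306726) = 17.8621 degrees

17.8621


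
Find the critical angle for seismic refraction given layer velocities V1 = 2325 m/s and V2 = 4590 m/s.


V1/V2 = 2325/4590 = 0.506536
theta_c = arcsin(0.506536) = 30.4334 degrees

30.4334


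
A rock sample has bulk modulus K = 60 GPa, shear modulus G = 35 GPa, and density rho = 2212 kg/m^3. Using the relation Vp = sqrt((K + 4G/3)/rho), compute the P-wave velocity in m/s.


First compute the effective modulus:
K + 4G/3 = 60e9 + 4*35e9/3 = 106666666666.67 Pa
Then divide by density:
106666666666.67 / 2212 = 48221820.3737 Pa/(kg/m^3)
Take the square root:
Vp = sqrt(48221820.3737) = 6944.19 m/s

6944.19


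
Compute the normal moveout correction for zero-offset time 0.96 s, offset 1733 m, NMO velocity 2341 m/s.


x/Vnmo = 1733/2341 = 0.740282
(x/Vnmo)^2 = 0.548017
t0^2 = 0.9216
sqrt(0.9216 + 0.548017) = 1.212278
dt = 1.212278 - 0.96 = 0.252278

0.252278


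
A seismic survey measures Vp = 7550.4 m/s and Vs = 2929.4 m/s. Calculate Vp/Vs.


Vp/Vs = 7550.4 / 2929.4
= 2.5775

2.5775


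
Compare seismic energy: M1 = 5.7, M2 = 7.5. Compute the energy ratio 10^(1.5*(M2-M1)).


M2 - M1 = 7.5 - 5.7 = 1.8
1.5 * 1.8 = 2.7
ratio = 10^2.7 = 501.19

501.19


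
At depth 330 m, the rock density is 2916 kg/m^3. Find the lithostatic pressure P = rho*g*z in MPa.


P = rho * g * z / 1e6
= 2916 * 9.81 * 330 / 1e6
= 9439966.8 / 1e6
= 9.44 MPa

9.44


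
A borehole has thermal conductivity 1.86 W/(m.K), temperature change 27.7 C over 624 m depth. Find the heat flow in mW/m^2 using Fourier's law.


q = k * dT / dz * 1000
= 1.86 * 27.7 / 624 * 1000
= 0.082567 * 1000
= 82.5673 mW/m^2

82.5673


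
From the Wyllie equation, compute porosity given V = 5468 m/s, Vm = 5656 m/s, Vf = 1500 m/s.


1/V - 1/Vm = 1/5468 - 1/5656 = 6.08e-06
1/Vf - 1/Vm = 1/1500 - 1/5656 = 0.00048986
phi = 6.08e-06 / 0.00048986 = 0.0124

0.0124


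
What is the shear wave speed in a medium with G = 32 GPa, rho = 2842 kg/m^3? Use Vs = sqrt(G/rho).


Convert G to Pa: G = 32e9 Pa
Compute G/rho = 32e9 / 2842 = 11259676.2843
Vs = sqrt(11259676.2843) = 3355.54 m/s

3355.54


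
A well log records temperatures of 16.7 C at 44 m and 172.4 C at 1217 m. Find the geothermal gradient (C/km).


dT = 172.4 - 16.7 = 155.7 C
dz = 1217 - 44 = 1173 m
gradient = dT/dz * 1000 = 155.7/1173 * 1000 = 132.7366 C/km

132.7366


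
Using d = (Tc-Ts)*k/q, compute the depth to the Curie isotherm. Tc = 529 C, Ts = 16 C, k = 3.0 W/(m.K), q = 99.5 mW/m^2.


T_Curie - T_surf = 529 - 16 = 513 C
Convert q to W/m^2: 99.5 mW/m^2 = 0.0995 W/m^2
d = 513 * 3.0 / 0.0995 = 15467.34 m

15467.34


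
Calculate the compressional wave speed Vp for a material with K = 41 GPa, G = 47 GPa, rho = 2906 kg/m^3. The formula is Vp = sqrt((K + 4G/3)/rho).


First compute the effective modulus:
K + 4G/3 = 41e9 + 4*47e9/3 = 103666666666.67 Pa
Then divide by density:
103666666666.67 / 2906 = 35673319.5687 Pa/(kg/m^3)
Take the square root:
Vp = sqrt(35673319.5687) = 5972.71 m/s

5972.71


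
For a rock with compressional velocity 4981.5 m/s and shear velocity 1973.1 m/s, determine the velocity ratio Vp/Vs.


Vp/Vs = 4981.5 / 1973.1
= 2.5247

2.5247


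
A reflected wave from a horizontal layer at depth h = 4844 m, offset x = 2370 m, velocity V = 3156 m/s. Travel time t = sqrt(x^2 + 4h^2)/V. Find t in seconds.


x^2 + 4h^2 = 2370^2 + 4*4844^2 = 5616900 + 93857344 = 99474244
sqrt(99474244) = 9973.6776
t = 9973.6776 / 3156 = 3.1602 s

3.1602


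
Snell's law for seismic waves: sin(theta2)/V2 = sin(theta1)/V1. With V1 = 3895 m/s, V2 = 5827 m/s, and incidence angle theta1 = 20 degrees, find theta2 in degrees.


sin(theta1) = sin(20 deg) = 0.34202
sin(theta2) = V2/V1 * sin(theta1) = 5827/3895 * 0.34202 = 0.511669
theta2 = arcsin(0.511669) = 30.7751 degrees

30.7751


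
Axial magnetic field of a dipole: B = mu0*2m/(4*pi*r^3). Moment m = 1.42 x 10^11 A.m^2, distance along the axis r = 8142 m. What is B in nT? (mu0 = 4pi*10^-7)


m = 1.42 x 10^11 = 142000000000 A.m^2
2m = 284000000000 A.m^2
r^3 = 8142^3 = 539750799288
B = (4pi*10^-7) * 284000000000 / (4*pi * 539750799288) * 1e9
= 356884.925448 / 6782708583249.6 * 1e9
= 52.6169 nT

52.6169


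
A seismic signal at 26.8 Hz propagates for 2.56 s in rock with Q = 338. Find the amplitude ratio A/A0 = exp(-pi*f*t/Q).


pi*f*t/Q = pi*26.8*2.56/338 = 0.637688
A/A0 = exp(-0.637688) = 0.528513

0.528513


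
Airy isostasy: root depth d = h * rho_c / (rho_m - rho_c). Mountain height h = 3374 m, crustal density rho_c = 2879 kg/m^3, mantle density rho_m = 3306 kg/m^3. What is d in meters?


rho_m - rho_c = 3306 - 2879 = 427
d = 3374 * 2879 / 427
= 9713746 / 427
= 22748.82 m

22748.82


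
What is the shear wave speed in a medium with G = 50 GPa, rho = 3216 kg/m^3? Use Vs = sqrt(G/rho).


Convert G to Pa: G = 50e9 Pa
Compute G/rho = 50e9 / 3216 = 15547263.6816
Vs = sqrt(15547263.6816) = 3943.0 m/s

3943.0


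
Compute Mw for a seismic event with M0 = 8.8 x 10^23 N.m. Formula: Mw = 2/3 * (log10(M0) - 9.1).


log10(M0) = log10(8.8 x 10^23) = 23.9445
Mw = 2/3 * (23.9445 - 9.1)
= 2/3 * 14.8445
= 9.9

9.9


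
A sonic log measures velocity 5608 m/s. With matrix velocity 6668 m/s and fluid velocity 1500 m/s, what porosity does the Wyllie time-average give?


1/V - 1/Vm = 1/5608 - 1/6668 = 2.835e-05
1/Vf - 1/Vm = 1/1500 - 1/6668 = 0.0005167
phi = 2.835e-05 / 0.0005167 = 0.0549

0.0549


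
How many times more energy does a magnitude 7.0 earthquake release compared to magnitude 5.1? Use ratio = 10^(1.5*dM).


M2 - M1 = 7.0 - 5.1 = 1.9
1.5 * 1.9 = 2.85
ratio = 10^2.85 = 707.95

707.95


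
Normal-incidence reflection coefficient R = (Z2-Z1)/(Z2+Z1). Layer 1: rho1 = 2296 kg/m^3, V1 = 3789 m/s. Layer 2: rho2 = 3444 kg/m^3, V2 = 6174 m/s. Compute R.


Z1 = 2296 * 3789 = 8699544
Z2 = 3444 * 6174 = 21263256
R = (21263256 - 8699544) / (21263256 + 8699544) = 12563712 / 29962800 = 0.4193

0.4193


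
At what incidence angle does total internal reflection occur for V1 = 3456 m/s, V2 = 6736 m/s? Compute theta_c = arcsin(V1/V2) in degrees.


V1/V2 = 3456/6736 = 0.513064
theta_c = arcsin(0.513064) = 30.8681 degrees

30.8681


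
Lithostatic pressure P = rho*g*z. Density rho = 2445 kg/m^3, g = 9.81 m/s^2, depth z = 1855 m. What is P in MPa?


P = rho * g * z / 1e6
= 2445 * 9.81 * 1855 / 1e6
= 44493009.75 / 1e6
= 44.493 MPa

44.493


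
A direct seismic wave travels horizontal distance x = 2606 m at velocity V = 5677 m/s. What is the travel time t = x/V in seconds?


t = x / V
= 2606 / 5677
= 0.459 s

0.459


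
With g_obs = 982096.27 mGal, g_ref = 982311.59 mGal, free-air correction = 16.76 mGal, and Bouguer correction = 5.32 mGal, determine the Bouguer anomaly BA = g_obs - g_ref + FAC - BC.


BA = g_obs - g_ref + FAC - BC
= 982096.27 - 982311.59 + 16.76 - 5.32
= -203.88 mGal

-203.88


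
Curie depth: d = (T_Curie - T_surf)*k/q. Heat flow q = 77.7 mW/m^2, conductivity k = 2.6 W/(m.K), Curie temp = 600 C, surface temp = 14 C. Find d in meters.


T_Curie - T_surf = 600 - 14 = 586 C
Convert q to W/m^2: 77.7 mW/m^2 = 0.0777 W/m^2
d = 586 * 2.6 / 0.0777 = 19608.75 m

19608.75


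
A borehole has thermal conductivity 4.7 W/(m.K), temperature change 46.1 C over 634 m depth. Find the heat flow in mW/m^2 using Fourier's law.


q = k * dT / dz * 1000
= 4.7 * 46.1 / 634 * 1000
= 0.341751 * 1000
= 341.7508 mW/m^2

341.7508


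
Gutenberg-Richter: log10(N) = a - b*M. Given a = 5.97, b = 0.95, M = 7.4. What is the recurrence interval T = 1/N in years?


log10(N) = 5.97 - 0.95*7.4 = -1.06
N = 10^-1.06 = 0.087096
T = 1/N = 1/0.087096 = 11.4815 years

11.4815


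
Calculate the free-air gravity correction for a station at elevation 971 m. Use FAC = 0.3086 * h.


FAC = 0.3086 * h
= 0.3086 * 971
= 299.6506 mGal

299.6506


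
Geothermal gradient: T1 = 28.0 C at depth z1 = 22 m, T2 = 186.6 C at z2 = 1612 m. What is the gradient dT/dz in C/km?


dT = 186.6 - 28.0 = 158.6 C
dz = 1612 - 22 = 1590 m
gradient = dT/dz * 1000 = 158.6/1590 * 1000 = 99.7484 C/km

99.7484


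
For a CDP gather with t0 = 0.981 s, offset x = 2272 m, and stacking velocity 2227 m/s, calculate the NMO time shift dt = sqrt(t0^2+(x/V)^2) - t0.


x/Vnmo = 2272/2227 = 1.020207
(x/Vnmo)^2 = 1.040821
t0^2 = 0.962361
sqrt(0.962361 + 1.040821) = 1.415338
dt = 1.415338 - 0.981 = 0.434338

0.434338


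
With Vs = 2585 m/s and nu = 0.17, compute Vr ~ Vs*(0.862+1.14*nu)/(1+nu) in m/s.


Numerator factor = 0.862 + 1.14*0.17 = 1.0558
Denominator = 1 + 0.17 = 1.17
Vr = 2585 * 1.0558 / 1.17 = 2332.69 m/s

2332.69


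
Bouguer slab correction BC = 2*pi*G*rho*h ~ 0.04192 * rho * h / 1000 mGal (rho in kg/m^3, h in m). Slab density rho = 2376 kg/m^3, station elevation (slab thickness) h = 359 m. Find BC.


BC = 0.04192 * rho * h / 1000
= 0.04192 * 2376 * 359 / 1000
= 35.7571 mGal

35.7571


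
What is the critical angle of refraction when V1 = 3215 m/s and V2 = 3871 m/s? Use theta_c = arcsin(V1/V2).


V1/V2 = 3215/3871 = 0.830535
theta_c = arcsin(0.830535) = 56.1537 degrees

56.1537


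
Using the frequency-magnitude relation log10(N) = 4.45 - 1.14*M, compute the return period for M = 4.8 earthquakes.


log10(N) = 4.45 - 1.14*4.8 = -1.022
N = 10^-1.022 = 0.09506
T = 1/N = 1/0.09506 = 10.5196 years

10.5196


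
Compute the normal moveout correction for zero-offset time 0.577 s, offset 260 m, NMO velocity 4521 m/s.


x/Vnmo = 260/4521 = 0.057509
(x/Vnmo)^2 = 0.003307
t0^2 = 0.332929
sqrt(0.332929 + 0.003307) = 0.579859
dt = 0.579859 - 0.577 = 0.002859

0.002859


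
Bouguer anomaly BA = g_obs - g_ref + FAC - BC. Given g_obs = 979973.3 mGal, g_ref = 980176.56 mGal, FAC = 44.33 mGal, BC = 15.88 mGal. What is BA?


BA = g_obs - g_ref + FAC - BC
= 979973.3 - 980176.56 + 44.33 - 15.88
= -174.81 mGal

-174.81


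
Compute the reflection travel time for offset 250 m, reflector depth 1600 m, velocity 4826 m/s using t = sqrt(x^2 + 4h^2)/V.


x^2 + 4h^2 = 250^2 + 4*1600^2 = 62500 + 10240000 = 10302500
sqrt(10302500) = 3209.7508
t = 3209.7508 / 4826 = 0.6651 s

0.6651


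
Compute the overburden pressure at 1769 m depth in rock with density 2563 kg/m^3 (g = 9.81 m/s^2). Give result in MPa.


P = rho * g * z / 1e6
= 2563 * 9.81 * 1769 / 1e6
= 44478020.07 / 1e6
= 44.478 MPa

44.478


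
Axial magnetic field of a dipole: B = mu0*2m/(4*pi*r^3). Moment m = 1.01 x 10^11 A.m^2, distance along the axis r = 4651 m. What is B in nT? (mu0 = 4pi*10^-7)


m = 1.01 x 10^11 = 101000000000 A.m^2
2m = 202000000000 A.m^2
r^3 = 4651^3 = 100609506451
B = (4pi*10^-7) * 202000000000 / (4*pi * 100609506451) * 1e9
= 253840.68641 / 1264296345391.03 * 1e9
= 200.7763 nT

200.7763


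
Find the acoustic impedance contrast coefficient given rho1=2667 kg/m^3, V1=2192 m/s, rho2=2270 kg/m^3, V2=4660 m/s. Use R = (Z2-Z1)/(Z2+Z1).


Z1 = 2667 * 2192 = 5846064
Z2 = 2270 * 4660 = 10578200
R = (10578200 - 5846064) / (10578200 + 5846064) = 4732136 / 16424264 = 0.2881

0.2881


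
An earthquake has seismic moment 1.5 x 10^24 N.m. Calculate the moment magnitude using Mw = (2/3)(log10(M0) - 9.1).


log10(M0) = log10(1.5 x 10^24) = 24.1761
Mw = 2/3 * (24.1761 - 9.1)
= 2/3 * 15.0761
= 10.05

10.05


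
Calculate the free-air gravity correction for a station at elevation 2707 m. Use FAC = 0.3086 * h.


FAC = 0.3086 * h
= 0.3086 * 2707
= 835.3802 mGal

835.3802


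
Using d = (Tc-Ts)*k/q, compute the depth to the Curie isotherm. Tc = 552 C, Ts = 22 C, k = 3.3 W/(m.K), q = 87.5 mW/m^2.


T_Curie - T_surf = 552 - 22 = 530 C
Convert q to W/m^2: 87.5 mW/m^2 = 0.0875 W/m^2
d = 530 * 3.3 / 0.0875 = 19988.57 m

19988.57


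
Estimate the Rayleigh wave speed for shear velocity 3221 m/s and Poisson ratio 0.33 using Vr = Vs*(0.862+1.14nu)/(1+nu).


Numerator factor = 0.862 + 1.14*0.33 = 1.2382
Denominator = 1 + 0.33 = 1.33
Vr = 3221 * 1.2382 / 1.33 = 2998.68 m/s

2998.68


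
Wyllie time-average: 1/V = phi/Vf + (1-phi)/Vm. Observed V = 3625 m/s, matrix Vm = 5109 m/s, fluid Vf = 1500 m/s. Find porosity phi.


1/V - 1/Vm = 1/3625 - 1/5109 = 8.013e-05
1/Vf - 1/Vm = 1/1500 - 1/5109 = 0.00047093
phi = 8.013e-05 / 0.00047093 = 0.1701

0.1701


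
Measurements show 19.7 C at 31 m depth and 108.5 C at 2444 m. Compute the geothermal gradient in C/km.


dT = 108.5 - 19.7 = 88.8 C
dz = 2444 - 31 = 2413 m
gradient = dT/dz * 1000 = 88.8/2413 * 1000 = 36.8007 C/km

36.8007


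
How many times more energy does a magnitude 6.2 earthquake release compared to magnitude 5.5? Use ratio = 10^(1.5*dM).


M2 - M1 = 6.2 - 5.5 = 0.7
1.5 * 0.7 = 1.05
ratio = 10^1.05 = 11.22

11.22


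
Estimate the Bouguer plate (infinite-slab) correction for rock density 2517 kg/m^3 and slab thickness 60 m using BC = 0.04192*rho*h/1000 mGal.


BC = 0.04192 * rho * h / 1000
= 0.04192 * 2517 * 60 / 1000
= 6.3308 mGal

6.3308


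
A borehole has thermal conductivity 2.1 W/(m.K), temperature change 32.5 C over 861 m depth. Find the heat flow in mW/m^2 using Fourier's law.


q = k * dT / dz * 1000
= 2.1 * 32.5 / 861 * 1000
= 0.079268 * 1000
= 79.2683 mW/m^2

79.2683


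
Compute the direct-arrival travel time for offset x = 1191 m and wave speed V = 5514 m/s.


t = x / V
= 1191 / 5514
= 0.216 s

0.216


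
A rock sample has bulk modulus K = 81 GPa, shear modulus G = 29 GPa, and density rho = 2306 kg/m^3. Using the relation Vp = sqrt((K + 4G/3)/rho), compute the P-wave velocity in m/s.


First compute the effective modulus:
K + 4G/3 = 81e9 + 4*29e9/3 = 119666666666.67 Pa
Then divide by density:
119666666666.67 / 2306 = 51893610.8702 Pa/(kg/m^3)
Take the square root:
Vp = sqrt(51893610.8702) = 7203.72 m/s

7203.72


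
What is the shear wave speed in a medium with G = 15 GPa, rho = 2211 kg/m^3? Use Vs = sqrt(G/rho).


Convert G to Pa: G = 15e9 Pa
Compute G/rho = 15e9 / 2211 = 6784260.5156
Vs = sqrt(6784260.5156) = 2604.66 m/s

2604.66


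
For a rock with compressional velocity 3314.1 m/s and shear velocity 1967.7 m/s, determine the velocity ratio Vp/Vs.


Vp/Vs = 3314.1 / 1967.7
= 1.6843

1.6843


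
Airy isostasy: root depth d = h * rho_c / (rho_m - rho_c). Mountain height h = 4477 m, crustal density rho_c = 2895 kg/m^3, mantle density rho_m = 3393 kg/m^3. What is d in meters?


rho_m - rho_c = 3393 - 2895 = 498
d = 4477 * 2895 / 498
= 12960915 / 498
= 26025.93 m

26025.93


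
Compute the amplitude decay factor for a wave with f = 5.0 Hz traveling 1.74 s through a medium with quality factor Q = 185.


pi*f*t/Q = pi*5.0*1.74/185 = 0.14774
A/A0 = exp(-0.14774) = 0.862656

0.862656


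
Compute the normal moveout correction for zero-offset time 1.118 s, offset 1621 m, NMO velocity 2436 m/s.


x/Vnmo = 1621/2436 = 0.665435
(x/Vnmo)^2 = 0.442804
t0^2 = 1.249924
sqrt(1.249924 + 0.442804) = 1.301049
dt = 1.301049 - 1.118 = 0.183049

0.183049


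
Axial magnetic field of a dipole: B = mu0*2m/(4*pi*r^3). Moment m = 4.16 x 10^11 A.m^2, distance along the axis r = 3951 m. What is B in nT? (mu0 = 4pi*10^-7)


m = 4.16 x 10^11 = 416000000000 A.m^2
2m = 832000000000 A.m^2
r^3 = 3951^3 = 61676694351
B = (4pi*10^-7) * 832000000000 / (4*pi * 61676694351) * 1e9
= 1045522.035115 / 775052199483.22 * 1e9
= 1348.9698 nT

1348.9698


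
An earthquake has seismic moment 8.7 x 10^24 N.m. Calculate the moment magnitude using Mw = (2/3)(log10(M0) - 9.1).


log10(M0) = log10(8.7 x 10^24) = 24.9395
Mw = 2/3 * (24.9395 - 9.1)
= 2/3 * 15.8395
= 10.56

10.56


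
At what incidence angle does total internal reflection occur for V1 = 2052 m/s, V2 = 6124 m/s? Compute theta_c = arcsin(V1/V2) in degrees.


V1/V2 = 2052/6124 = 0.335075
theta_c = arcsin(0.335075) = 19.5771 degrees

19.5771


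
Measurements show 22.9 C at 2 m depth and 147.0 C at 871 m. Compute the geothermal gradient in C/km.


dT = 147.0 - 22.9 = 124.1 C
dz = 871 - 2 = 869 m
gradient = dT/dz * 1000 = 124.1/869 * 1000 = 142.8078 C/km

142.8078


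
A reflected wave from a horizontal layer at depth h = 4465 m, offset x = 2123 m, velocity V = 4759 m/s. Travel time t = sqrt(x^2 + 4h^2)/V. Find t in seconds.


x^2 + 4h^2 = 2123^2 + 4*4465^2 = 4507129 + 79744900 = 84252029
sqrt(84252029) = 9178.8904
t = 9178.8904 / 4759 = 1.9287 s

1.9287


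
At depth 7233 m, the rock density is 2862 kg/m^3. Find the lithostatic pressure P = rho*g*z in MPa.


P = rho * g * z / 1e6
= 2862 * 9.81 * 7233 / 1e6
= 203075299.26 / 1e6
= 203.0753 MPa

203.0753


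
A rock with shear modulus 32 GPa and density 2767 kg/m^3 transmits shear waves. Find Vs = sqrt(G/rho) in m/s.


Convert G to Pa: G = 32e9 Pa
Compute G/rho = 32e9 / 2767 = 11564871.7022
Vs = sqrt(11564871.7022) = 3400.72 m/s

3400.72


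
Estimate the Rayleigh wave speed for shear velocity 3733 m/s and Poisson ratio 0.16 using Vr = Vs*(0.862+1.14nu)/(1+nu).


Numerator factor = 0.862 + 1.14*0.16 = 1.0444
Denominator = 1 + 0.16 = 1.16
Vr = 3733 * 1.0444 / 1.16 = 3360.99 m/s

3360.99


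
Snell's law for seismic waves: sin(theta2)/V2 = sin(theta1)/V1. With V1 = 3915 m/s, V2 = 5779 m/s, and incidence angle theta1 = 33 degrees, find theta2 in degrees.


sin(theta1) = sin(33 deg) = 0.544639
sin(theta2) = V2/V1 * sin(theta1) = 5779/3915 * 0.544639 = 0.803951
theta2 = arcsin(0.803951) = 53.5091 degrees

53.5091


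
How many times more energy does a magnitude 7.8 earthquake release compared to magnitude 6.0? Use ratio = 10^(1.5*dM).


M2 - M1 = 7.8 - 6.0 = 1.8
1.5 * 1.8 = 2.7
ratio = 10^2.7 = 501.19

501.19


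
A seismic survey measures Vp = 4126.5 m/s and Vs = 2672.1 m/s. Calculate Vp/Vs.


Vp/Vs = 4126.5 / 2672.1
= 1.5443

1.5443


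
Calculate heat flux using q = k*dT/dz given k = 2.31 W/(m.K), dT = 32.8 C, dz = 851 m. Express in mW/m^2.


q = k * dT / dz * 1000
= 2.31 * 32.8 / 851 * 1000
= 0.089034 * 1000
= 89.0341 mW/m^2

89.0341


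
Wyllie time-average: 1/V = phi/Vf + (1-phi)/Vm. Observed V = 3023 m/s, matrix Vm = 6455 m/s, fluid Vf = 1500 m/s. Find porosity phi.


1/V - 1/Vm = 1/3023 - 1/6455 = 0.00017588
1/Vf - 1/Vm = 1/1500 - 1/6455 = 0.00051175
phi = 0.00017588 / 0.00051175 = 0.3437

0.3437


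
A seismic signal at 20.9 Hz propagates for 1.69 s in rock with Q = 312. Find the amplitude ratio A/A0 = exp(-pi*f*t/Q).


pi*f*t/Q = pi*20.9*1.69/312 = 0.355654
A/A0 = exp(-0.355654) = 0.700715

0.700715


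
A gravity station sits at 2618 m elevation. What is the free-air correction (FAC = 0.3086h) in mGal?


FAC = 0.3086 * h
= 0.3086 * 2618
= 807.9148 mGal

807.9148


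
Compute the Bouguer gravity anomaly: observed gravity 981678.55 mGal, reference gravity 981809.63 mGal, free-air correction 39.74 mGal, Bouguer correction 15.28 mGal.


BA = g_obs - g_ref + FAC - BC
= 981678.55 - 981809.63 + 39.74 - 15.28
= -106.62 mGal

-106.62


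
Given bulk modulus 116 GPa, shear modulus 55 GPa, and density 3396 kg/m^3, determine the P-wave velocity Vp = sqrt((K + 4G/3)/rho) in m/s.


First compute the effective modulus:
K + 4G/3 = 116e9 + 4*55e9/3 = 189333333333.33 Pa
Then divide by density:
189333333333.33 / 3396 = 55751864.9391 Pa/(kg/m^3)
Take the square root:
Vp = sqrt(55751864.9391) = 7466.72 m/s

7466.72


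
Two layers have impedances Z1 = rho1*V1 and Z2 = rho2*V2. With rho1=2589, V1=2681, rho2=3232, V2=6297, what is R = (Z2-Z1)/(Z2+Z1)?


Z1 = 2589 * 2681 = 6941109
Z2 = 3232 * 6297 = 20351904
R = (20351904 - 6941109) / (20351904 + 6941109) = 13410795 / 27293013 = 0.4914

0.4914


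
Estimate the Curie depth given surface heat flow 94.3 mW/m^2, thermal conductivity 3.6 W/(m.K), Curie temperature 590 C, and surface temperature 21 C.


T_Curie - T_surf = 590 - 21 = 569 C
Convert q to W/m^2: 94.3 mW/m^2 = 0.0943 W/m^2
d = 569 * 3.6 / 0.0943 = 21722.16 m

21722.16


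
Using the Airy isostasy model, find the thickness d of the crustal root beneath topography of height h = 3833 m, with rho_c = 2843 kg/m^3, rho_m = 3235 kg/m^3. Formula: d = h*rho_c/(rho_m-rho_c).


rho_m - rho_c = 3235 - 2843 = 392
d = 3833 * 2843 / 392
= 10897219 / 392
= 27799.03 m

27799.03


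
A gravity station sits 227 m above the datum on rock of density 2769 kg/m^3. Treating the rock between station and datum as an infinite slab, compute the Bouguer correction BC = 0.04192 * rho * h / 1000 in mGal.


BC = 0.04192 * rho * h / 1000
= 0.04192 * 2769 * 227 / 1000
= 26.3494 mGal

26.3494


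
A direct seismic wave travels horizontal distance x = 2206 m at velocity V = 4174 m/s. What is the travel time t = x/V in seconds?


t = x / V
= 2206 / 4174
= 0.5285 s

0.5285


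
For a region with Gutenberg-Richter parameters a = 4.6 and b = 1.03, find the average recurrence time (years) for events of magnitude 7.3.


log10(N) = 4.6 - 1.03*7.3 = -2.919
N = 10^-2.919 = 0.001205
T = 1/N = 1/0.001205 = 829.8508 years

829.8508


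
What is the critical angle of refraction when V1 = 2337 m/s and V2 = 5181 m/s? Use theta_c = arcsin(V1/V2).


V1/V2 = 2337/5181 = 0.451071
theta_c = arcsin(0.451071) = 26.8124 degrees

26.8124


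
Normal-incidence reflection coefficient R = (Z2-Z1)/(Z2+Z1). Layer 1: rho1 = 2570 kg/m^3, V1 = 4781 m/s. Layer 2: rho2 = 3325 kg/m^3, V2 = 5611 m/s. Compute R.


Z1 = 2570 * 4781 = 12287170
Z2 = 3325 * 5611 = 18656575
R = (18656575 - 12287170) / (18656575 + 12287170) = 6369405 / 30943745 = 0.2058

0.2058


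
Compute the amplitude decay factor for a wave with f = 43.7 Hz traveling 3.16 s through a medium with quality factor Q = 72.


pi*f*t/Q = pi*43.7*3.16/72 = 6.0254
A/A0 = exp(-6.0254) = 0.002417

0.002417


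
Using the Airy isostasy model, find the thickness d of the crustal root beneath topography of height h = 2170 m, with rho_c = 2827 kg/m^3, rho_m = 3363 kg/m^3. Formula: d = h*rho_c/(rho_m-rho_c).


rho_m - rho_c = 3363 - 2827 = 536
d = 2170 * 2827 / 536
= 6134590 / 536
= 11445.13 m

11445.13


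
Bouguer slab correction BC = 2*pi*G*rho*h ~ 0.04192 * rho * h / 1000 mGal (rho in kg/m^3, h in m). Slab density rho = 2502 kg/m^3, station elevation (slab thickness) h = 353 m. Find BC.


BC = 0.04192 * rho * h / 1000
= 0.04192 * 2502 * 353 / 1000
= 37.024 mGal

37.024


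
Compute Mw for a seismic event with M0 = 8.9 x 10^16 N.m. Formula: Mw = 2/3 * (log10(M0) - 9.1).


log10(M0) = log10(8.9 x 10^16) = 16.9494
Mw = 2/3 * (16.9494 - 9.1)
= 2/3 * 7.8494
= 5.23

5.23


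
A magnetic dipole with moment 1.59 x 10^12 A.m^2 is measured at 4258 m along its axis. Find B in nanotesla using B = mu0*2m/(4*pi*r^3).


m = 1.59 x 10^12 = 1590000000000 A.m^2
2m = 3180000000000 A.m^2
r^3 = 4258^3 = 77199941512
B = (4pi*10^-7) * 3180000000000 / (4*pi * 77199941512) * 1e9
= 3996105.855366 / 970123076446.64 * 1e9
= 4119.1741 nT

4119.1741


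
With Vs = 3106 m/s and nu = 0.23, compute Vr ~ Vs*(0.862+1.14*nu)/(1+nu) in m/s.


Numerator factor = 0.862 + 1.14*0.23 = 1.1242
Denominator = 1 + 0.23 = 1.23
Vr = 3106 * 1.1242 / 1.23 = 2838.83 m/s

2838.83


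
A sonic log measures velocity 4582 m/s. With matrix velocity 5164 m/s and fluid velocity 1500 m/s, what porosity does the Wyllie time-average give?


1/V - 1/Vm = 1/4582 - 1/5164 = 2.46e-05
1/Vf - 1/Vm = 1/1500 - 1/5164 = 0.00047302
phi = 2.46e-05 / 0.00047302 = 0.052

0.052


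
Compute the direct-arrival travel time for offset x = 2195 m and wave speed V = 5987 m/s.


t = x / V
= 2195 / 5987
= 0.3666 s

0.3666


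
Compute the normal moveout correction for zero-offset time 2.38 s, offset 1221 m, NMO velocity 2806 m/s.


x/Vnmo = 1221/2806 = 0.435139
(x/Vnmo)^2 = 0.189346
t0^2 = 5.6644
sqrt(5.6644 + 0.189346) = 2.419452
dt = 2.419452 - 2.38 = 0.039452

0.039452


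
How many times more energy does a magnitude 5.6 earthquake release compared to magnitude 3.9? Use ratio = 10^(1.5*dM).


M2 - M1 = 5.6 - 3.9 = 1.7
1.5 * 1.7 = 2.55
ratio = 10^2.55 = 354.81

354.81


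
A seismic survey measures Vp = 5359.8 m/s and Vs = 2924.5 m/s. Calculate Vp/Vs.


Vp/Vs = 5359.8 / 2924.5
= 1.8327

1.8327


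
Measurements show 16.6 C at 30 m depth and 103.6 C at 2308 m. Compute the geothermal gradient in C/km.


dT = 103.6 - 16.6 = 87.0 C
dz = 2308 - 30 = 2278 m
gradient = dT/dz * 1000 = 87.0/2278 * 1000 = 38.1914 C/km

38.1914


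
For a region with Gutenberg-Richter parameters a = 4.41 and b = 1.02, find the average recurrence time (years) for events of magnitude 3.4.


log10(N) = 4.41 - 1.02*3.4 = 0.942
N = 10^0.942 = 8.749838
T = 1/N = 1/8.749838 = 0.1143 years

0.1143


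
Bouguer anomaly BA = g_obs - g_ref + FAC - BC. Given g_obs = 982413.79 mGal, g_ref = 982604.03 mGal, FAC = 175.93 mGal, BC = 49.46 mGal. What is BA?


BA = g_obs - g_ref + FAC - BC
= 982413.79 - 982604.03 + 175.93 - 49.46
= -63.77 mGal

-63.77


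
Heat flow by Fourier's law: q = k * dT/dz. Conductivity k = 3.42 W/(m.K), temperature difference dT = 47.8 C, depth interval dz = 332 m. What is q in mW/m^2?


q = k * dT / dz * 1000
= 3.42 * 47.8 / 332 * 1000
= 0.492398 * 1000
= 492.3976 mW/m^2

492.3976


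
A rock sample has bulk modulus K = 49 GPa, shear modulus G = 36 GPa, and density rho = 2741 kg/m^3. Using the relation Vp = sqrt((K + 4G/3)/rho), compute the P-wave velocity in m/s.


First compute the effective modulus:
K + 4G/3 = 49e9 + 4*36e9/3 = 97000000000.0 Pa
Then divide by density:
97000000000.0 / 2741 = 35388544.3269 Pa/(kg/m^3)
Take the square root:
Vp = sqrt(35388544.3269) = 5948.83 m/s

5948.83


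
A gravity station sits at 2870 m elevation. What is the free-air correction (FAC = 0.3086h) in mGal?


FAC = 0.3086 * h
= 0.3086 * 2870
= 885.682 mGal

885.682


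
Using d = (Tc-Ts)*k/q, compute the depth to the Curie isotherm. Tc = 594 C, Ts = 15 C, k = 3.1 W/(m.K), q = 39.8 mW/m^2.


T_Curie - T_surf = 594 - 15 = 579 C
Convert q to W/m^2: 39.8 mW/m^2 = 0.0398 W/m^2
d = 579 * 3.1 / 0.0398 = 45097.99 m

45097.99


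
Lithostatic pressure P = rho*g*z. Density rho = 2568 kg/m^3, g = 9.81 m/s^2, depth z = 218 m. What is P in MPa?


P = rho * g * z / 1e6
= 2568 * 9.81 * 218 / 1e6
= 5491873.44 / 1e6
= 5.4919 MPa

5.4919


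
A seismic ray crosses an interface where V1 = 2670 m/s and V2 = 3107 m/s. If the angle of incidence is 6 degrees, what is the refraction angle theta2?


sin(theta1) = sin(6 deg) = 0.104528
sin(theta2) = V2/V1 * sin(theta1) = 3107/2670 * 0.104528 = 0.121637
theta2 = arcsin(0.121637) = 6.9866 degrees

6.9866


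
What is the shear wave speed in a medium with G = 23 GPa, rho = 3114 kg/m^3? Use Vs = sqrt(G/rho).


Convert G to Pa: G = 23e9 Pa
Compute G/rho = 23e9 / 3114 = 7385998.7155
Vs = sqrt(7385998.7155) = 2717.72 m/s

2717.72


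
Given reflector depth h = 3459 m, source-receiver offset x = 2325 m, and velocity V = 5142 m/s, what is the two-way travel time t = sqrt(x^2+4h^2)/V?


x^2 + 4h^2 = 2325^2 + 4*3459^2 = 5405625 + 47858724 = 53264349
sqrt(53264349) = 7298.2429
t = 7298.2429 / 5142 = 1.4193 s

1.4193


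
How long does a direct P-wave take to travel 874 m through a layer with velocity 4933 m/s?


t = x / V
= 874 / 4933
= 0.1772 s

0.1772


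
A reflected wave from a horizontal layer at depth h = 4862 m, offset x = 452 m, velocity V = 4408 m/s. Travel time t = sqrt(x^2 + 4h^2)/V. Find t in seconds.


x^2 + 4h^2 = 452^2 + 4*4862^2 = 204304 + 94556176 = 94760480
sqrt(94760480) = 9734.4995
t = 9734.4995 / 4408 = 2.2084 s

2.2084


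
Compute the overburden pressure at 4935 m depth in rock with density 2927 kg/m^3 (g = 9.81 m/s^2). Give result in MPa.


P = rho * g * z / 1e6
= 2927 * 9.81 * 4935 / 1e6
= 141702948.45 / 1e6
= 141.7029 MPa

141.7029


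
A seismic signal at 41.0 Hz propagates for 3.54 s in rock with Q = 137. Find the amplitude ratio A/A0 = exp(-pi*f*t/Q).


pi*f*t/Q = pi*41.0*3.54/137 = 3.328254
A/A0 = exp(-3.328254) = 0.035856

0.035856


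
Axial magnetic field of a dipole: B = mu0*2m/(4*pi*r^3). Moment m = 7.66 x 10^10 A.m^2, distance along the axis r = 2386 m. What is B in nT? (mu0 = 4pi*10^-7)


m = 7.66 x 10^10 = 76600000000 A.m^2
2m = 153200000000 A.m^2
r^3 = 2386^3 = 13583488456
B = (4pi*10^-7) * 153200000000 / (4*pi * 13583488456) * 1e9
= 192516.797812 / 170695150173.97 * 1e9
= 1127.8399 nT

1127.8399


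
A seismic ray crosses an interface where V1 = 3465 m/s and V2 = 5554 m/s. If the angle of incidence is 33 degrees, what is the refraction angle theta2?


sin(theta1) = sin(33 deg) = 0.544639
sin(theta2) = V2/V1 * sin(theta1) = 5554/3465 * 0.544639 = 0.872994
theta2 = arcsin(0.872994) = 60.8085 degrees

60.8085


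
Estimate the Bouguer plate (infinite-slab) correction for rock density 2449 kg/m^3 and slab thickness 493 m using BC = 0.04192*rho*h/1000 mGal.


BC = 0.04192 * rho * h / 1000
= 0.04192 * 2449 * 493 / 1000
= 50.6124 mGal

50.6124


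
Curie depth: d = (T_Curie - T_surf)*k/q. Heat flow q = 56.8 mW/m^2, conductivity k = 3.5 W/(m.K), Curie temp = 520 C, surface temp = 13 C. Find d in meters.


T_Curie - T_surf = 520 - 13 = 507 C
Convert q to W/m^2: 56.8 mW/m^2 = 0.0568 W/m^2
d = 507 * 3.5 / 0.0568 = 31241.2 m

31241.2


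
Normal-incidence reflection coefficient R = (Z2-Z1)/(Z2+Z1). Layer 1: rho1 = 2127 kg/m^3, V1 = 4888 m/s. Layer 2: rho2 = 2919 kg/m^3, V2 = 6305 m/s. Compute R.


Z1 = 2127 * 4888 = 10396776
Z2 = 2919 * 6305 = 18404295
R = (18404295 - 10396776) / (18404295 + 10396776) = 8007519 / 28801071 = 0.278

0.278


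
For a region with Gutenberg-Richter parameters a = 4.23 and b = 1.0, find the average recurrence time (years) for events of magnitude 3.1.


log10(N) = 4.23 - 1.0*3.1 = 1.13
N = 10^1.13 = 13.489629
T = 1/N = 1/13.489629 = 0.0741 years

0.0741


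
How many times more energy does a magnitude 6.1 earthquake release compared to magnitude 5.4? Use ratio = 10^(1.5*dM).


M2 - M1 = 6.1 - 5.4 = 0.7
1.5 * 0.7 = 1.05
ratio = 10^1.05 = 11.22

11.22


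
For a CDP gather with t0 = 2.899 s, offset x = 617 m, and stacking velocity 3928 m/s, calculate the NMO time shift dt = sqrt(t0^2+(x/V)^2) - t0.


x/Vnmo = 617/3928 = 0.157077
(x/Vnmo)^2 = 0.024673
t0^2 = 8.404201
sqrt(8.404201 + 0.024673) = 2.903252
dt = 2.903252 - 2.899 = 0.004252

0.004252


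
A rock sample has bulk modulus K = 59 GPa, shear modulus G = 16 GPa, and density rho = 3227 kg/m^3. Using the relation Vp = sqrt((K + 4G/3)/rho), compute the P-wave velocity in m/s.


First compute the effective modulus:
K + 4G/3 = 59e9 + 4*16e9/3 = 80333333333.33 Pa
Then divide by density:
80333333333.33 / 3227 = 24894122.508 Pa/(kg/m^3)
Take the square root:
Vp = sqrt(24894122.508) = 4989.4 m/s

4989.4


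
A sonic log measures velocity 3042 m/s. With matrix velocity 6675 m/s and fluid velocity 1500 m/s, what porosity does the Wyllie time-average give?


1/V - 1/Vm = 1/3042 - 1/6675 = 0.00017892
1/Vf - 1/Vm = 1/1500 - 1/6675 = 0.00051685
phi = 0.00017892 / 0.00051685 = 0.3462

0.3462


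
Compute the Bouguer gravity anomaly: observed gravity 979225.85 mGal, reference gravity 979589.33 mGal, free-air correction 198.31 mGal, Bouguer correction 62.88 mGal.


BA = g_obs - g_ref + FAC - BC
= 979225.85 - 979589.33 + 198.31 - 62.88
= -228.05 mGal

-228.05


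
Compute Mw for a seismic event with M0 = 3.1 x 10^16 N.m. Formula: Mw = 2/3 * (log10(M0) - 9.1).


log10(M0) = log10(3.1 x 10^16) = 16.4914
Mw = 2/3 * (16.4914 - 9.1)
= 2/3 * 7.3914
= 4.93

4.93


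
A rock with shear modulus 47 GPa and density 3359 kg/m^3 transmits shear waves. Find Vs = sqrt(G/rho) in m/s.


Convert G to Pa: G = 47e9 Pa
Compute G/rho = 47e9 / 3359 = 13992259.6011
Vs = sqrt(13992259.6011) = 3740.62 m/s

3740.62


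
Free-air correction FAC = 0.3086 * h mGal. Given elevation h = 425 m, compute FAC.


FAC = 0.3086 * h
= 0.3086 * 425
= 131.155 mGal

131.155


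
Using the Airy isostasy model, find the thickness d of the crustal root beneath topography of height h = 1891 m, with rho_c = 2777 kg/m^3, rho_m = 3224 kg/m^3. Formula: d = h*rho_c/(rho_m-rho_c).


rho_m - rho_c = 3224 - 2777 = 447
d = 1891 * 2777 / 447
= 5251307 / 447
= 11747.89 m

11747.89


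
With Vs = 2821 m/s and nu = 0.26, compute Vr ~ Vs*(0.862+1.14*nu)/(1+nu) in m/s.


Numerator factor = 0.862 + 1.14*0.26 = 1.1584
Denominator = 1 + 0.26 = 1.26
Vr = 2821 * 1.1584 / 1.26 = 2593.53 m/s

2593.53


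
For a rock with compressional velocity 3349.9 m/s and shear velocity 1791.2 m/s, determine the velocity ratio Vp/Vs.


Vp/Vs = 3349.9 / 1791.2
= 1.8702

1.8702


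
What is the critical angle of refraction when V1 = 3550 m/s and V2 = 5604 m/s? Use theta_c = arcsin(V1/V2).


V1/V2 = 3550/5604 = 0.633476
theta_c = arcsin(0.633476) = 39.3071 degrees

39.3071


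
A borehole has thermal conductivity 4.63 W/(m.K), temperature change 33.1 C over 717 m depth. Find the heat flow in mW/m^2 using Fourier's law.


q = k * dT / dz * 1000
= 4.63 * 33.1 / 717 * 1000
= 0.213742 * 1000
= 213.742 mW/m^2

213.742


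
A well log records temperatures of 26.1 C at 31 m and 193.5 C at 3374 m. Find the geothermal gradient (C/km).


dT = 193.5 - 26.1 = 167.4 C
dz = 3374 - 31 = 3343 m
gradient = dT/dz * 1000 = 167.4/3343 * 1000 = 50.0748 C/km

50.0748


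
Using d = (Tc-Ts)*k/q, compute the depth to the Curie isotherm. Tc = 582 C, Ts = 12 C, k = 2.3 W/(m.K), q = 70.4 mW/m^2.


T_Curie - T_surf = 582 - 12 = 570 C
Convert q to W/m^2: 70.4 mW/m^2 = 0.0704 W/m^2
d = 570 * 2.3 / 0.0704 = 18622.16 m

18622.16


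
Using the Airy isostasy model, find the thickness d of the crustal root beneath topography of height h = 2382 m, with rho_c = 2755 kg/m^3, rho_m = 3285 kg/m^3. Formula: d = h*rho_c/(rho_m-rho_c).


rho_m - rho_c = 3285 - 2755 = 530
d = 2382 * 2755 / 530
= 6562410 / 530
= 12381.91 m

12381.91


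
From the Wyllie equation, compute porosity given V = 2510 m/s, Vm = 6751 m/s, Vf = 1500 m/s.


1/V - 1/Vm = 1/2510 - 1/6751 = 0.00025028
1/Vf - 1/Vm = 1/1500 - 1/6751 = 0.00051854
phi = 0.00025028 / 0.00051854 = 0.4827

0.4827


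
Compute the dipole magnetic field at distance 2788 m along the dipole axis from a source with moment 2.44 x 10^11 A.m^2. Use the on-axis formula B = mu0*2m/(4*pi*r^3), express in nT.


m = 2.44 x 10^11 = 244000000000 A.m^2
2m = 488000000000 A.m^2
r^3 = 2788^3 = 21670967872
B = (4pi*10^-7) * 488000000000 / (4*pi * 21670967872) * 1e9
= 613238.885981 / 272325413851.42 * 1e9
= 2251.8607 nT

2251.8607


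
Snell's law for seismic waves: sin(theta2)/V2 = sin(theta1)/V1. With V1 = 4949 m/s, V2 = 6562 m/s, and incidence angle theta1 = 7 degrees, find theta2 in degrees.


sin(theta1) = sin(7 deg) = 0.121869
sin(theta2) = V2/V1 * sin(theta1) = 6562/4949 * 0.121869 = 0.16159
theta2 = arcsin(0.16159) = 9.2992 degrees

9.2992


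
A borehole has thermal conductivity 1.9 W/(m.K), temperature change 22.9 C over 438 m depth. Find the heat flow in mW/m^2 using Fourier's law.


q = k * dT / dz * 1000
= 1.9 * 22.9 / 438 * 1000
= 0.099338 * 1000
= 99.3379 mW/m^2

99.3379


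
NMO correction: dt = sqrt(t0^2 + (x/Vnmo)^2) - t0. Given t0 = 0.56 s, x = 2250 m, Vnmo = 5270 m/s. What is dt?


x/Vnmo = 2250/5270 = 0.426945
(x/Vnmo)^2 = 0.182282
t0^2 = 0.3136
sqrt(0.3136 + 0.182282) = 0.704189
dt = 0.704189 - 0.56 = 0.144189

0.144189


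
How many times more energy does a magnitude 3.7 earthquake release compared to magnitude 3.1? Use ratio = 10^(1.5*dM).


M2 - M1 = 3.7 - 3.1 = 0.6
1.5 * 0.6 = 0.9
ratio = 10^0.9 = 7.94

7.94


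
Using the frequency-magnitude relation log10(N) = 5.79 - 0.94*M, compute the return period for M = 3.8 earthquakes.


log10(N) = 5.79 - 0.94*3.8 = 2.218
N = 10^2.218 = 165.19618
T = 1/N = 1/165.19618 = 0.0061 years

0.0061


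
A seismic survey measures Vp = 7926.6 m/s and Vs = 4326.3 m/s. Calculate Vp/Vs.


Vp/Vs = 7926.6 / 4326.3
= 1.8322

1.8322


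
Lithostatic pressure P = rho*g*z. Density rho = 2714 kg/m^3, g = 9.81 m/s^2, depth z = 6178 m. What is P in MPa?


P = rho * g * z / 1e6
= 2714 * 9.81 * 6178 / 1e6
= 164485172.52 / 1e6
= 164.4852 MPa

164.4852


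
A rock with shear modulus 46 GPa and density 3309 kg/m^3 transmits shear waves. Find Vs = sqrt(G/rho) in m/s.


Convert G to Pa: G = 46e9 Pa
Compute G/rho = 46e9 / 3309 = 13901480.8099
Vs = sqrt(13901480.8099) = 3728.47 m/s

3728.47


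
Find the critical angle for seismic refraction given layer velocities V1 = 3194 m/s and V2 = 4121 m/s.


V1/V2 = 3194/4121 = 0.775055
theta_c = arcsin(0.775055) = 50.81 degrees

50.81


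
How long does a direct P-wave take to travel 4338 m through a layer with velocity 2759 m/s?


t = x / V
= 4338 / 2759
= 1.5723 s

1.5723


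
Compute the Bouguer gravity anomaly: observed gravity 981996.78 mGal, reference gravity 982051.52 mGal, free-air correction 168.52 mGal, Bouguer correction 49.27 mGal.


BA = g_obs - g_ref + FAC - BC
= 981996.78 - 982051.52 + 168.52 - 49.27
= 64.51 mGal

64.51


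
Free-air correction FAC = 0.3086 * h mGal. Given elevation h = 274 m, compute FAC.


FAC = 0.3086 * h
= 0.3086 * 274
= 84.5564 mGal

84.5564


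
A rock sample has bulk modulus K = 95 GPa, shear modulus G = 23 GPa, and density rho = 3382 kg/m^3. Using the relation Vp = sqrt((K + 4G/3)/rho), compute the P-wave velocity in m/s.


First compute the effective modulus:
K + 4G/3 = 95e9 + 4*23e9/3 = 125666666666.67 Pa
Then divide by density:
125666666666.67 / 3382 = 37157500.4928 Pa/(kg/m^3)
Take the square root:
Vp = sqrt(37157500.4928) = 6095.7 m/s

6095.7


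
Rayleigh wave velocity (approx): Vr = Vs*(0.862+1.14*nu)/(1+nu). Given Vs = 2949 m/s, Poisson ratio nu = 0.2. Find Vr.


Numerator factor = 0.862 + 1.14*0.2 = 1.09
Denominator = 1 + 0.2 = 1.2
Vr = 2949 * 1.09 / 1.2 = 2678.67 m/s

2678.67


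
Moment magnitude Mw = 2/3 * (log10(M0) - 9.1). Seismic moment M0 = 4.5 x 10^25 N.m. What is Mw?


log10(M0) = log10(4.5 x 10^25) = 25.6532
Mw = 2/3 * (25.6532 - 9.1)
= 2/3 * 16.5532
= 11.04

11.04
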